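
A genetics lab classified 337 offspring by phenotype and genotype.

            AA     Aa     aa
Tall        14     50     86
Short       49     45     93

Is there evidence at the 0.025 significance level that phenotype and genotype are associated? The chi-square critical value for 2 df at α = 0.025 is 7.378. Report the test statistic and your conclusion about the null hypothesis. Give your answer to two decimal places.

16.11; reject H₀

Row totals: 150, 187. Column totals: 63, 95, 179. Grand total N = 337.
Expected counts (row total × column total / N):
  Tall, AA: 150×63/337 = 28.042
  Tall, Aa: 150×95/337 = 42.285
  Tall, aa: 150×179/337 = 79.674
  Short, AA: 187×63/337 = 34.958
  Short, Aa: 187×95/337 = 52.715
  Short, aa: 187×179/337 = 99.326
Contributions (O − E)²/E:
  (14 − 28.042)²/28.042 = 7.0315
  (50 − 42.285)²/42.285 = 1.4076
  (86 − 79.674)²/79.674 = 0.5023
  (49 − 34.958)²/34.958 = 5.6404
  (45 − 52.715)²/52.715 = 1.1291
  (93 − 99.326)²/99.326 = 0.4029
χ² = 7.0315 + 1.4076 + 0.5023 + 5.6404 + 1.1291 + 0.4029 = 16.11
df = (2−1)(3−1) = 2. Since 16.11 > 7.378, reject the null hypothesis of independence at α = 0.025.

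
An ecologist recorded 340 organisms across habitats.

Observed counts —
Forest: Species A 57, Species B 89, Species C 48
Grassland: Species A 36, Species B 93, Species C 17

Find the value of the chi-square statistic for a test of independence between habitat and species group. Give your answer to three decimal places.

13.099

Row totals: 194, 146. Column totals: 93, 182, 65. Grand total N = 340.
Expected counts (row total × column total / N):
  Forest, Species A: 194×93/340 = 53.0647
  Forest, Species B: 194×182/340 = 103.8471
  Forest, Species C: 194×65/340 = 37.0882
  Grassland, Species A: 146×93/340 = 39.9353
  Grassland, Species B: 146×182/340 = 78.1529
  Grassland, Species C: 146×65/340 = 27.9118
Contributions (O − E)²/E:
  (57 − 53.0647)²/53.0647 = 0.2918
  (89 − 103.8471)²/103.8471 = 2.1227
  (48 − 37.0882)²/37.0882 = 3.2104
  (36 − 39.9353)²/39.9353 = 0.3878
  (93 − 78.1529)²/78.1529 = 2.8206
  (17 − 27.9118)²/27.9118 = 4.2658
χ² = 0.2918 + 2.1227 + 3.2104 + 0.3878 + 2.8206 + 4.2658 = 13.099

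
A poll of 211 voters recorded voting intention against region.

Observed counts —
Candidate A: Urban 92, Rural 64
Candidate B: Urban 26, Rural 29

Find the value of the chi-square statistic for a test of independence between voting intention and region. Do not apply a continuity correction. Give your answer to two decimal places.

2.26

Row totals: 156, 55. Column totals: 118, 93. Grand total N = 211.
Expected counts (row total × column total / N):
  Candidate A, Urban: 156×118/211 = 87.242
  Candidate A, Rural: 156×93/211 = 68.758
  Candidate B, Urban: 55×118/211 = 30.758
  Candidate B, Rural: 55×93/211 = 24.242
Contributions (O − E)²/E:
  (92 − 87.242)²/87.242 = 0.2595
  (64 − 68.758)²/68.758 = 0.3292
  (26 − 30.758)²/30.758 = 0.7360
  (29 − 24.242)²/24.242 = 0.9339
χ² = 0.2595 + 0.3292 + 0.7360 + 0.9339 = 2.26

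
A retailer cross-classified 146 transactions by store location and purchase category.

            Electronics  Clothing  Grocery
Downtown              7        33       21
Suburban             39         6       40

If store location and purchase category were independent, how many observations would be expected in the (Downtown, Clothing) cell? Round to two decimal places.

16.29

Row total (Downtown) = 61; column total (Clothing) = 39; grand total N = 146.
Expected count = (row total × column total) / N = 61 × 39 / 146 = 16.29.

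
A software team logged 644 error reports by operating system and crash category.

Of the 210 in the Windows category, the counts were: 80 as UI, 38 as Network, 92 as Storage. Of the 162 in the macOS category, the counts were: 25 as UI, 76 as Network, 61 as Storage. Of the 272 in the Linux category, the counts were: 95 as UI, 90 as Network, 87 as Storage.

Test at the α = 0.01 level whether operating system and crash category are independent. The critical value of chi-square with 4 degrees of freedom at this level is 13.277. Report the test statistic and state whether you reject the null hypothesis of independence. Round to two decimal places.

46.12; reject H₀

Row totals: 210, 162, 272. Column totals: 200, 204, 240. Grand total N = 644.
Expected counts (row total × column total / N):
  Windows, UI: 210×200/644 = 65.217
  Windows, Network: 210×204/644 = 66.522
  Windows, Storage: 210×240/644 = 78.261
  macOS, UI: 162×200/644 = 50.311
  macOS, Network: 162×204/644 = 51.317
  macOS, Storage: 162×240/644 = 60.373
  Linux, UI: 272×200/644 = 84.472
  Linux, Network: 272×204/644 = 86.161
  Linux, Storage: 272×240/644 = 101.366
Contributions (O − E)²/E:
  (80 − 65.217)²/65.217 = 3.3509
  (38 − 66.522)²/66.522 = 12.2291
  (92 − 78.261)²/78.261 = 2.4119
  (25 − 50.311)²/50.311 = 12.7337
  (76 − 51.317)²/51.317 = 11.8723
  (61 − 60.373)²/60.373 = 0.0065
  (95 − 84.472)²/84.472 = 1.3121
  (90 − 86.161)²/86.161 = 0.1711
  (87 − 101.366)²/101.366 = 2.0360
χ² = 3.3509 + 12.2291 + 2.4119 + 12.7337 + 11.8723 + 0.0065 + 1.3121 + 0.1711 + 2.0360 = 46.12
df = (3−1)(3−1) = 4. Since 46.12 > 13.277, reject the null hypothesis of independence at α = 0.01.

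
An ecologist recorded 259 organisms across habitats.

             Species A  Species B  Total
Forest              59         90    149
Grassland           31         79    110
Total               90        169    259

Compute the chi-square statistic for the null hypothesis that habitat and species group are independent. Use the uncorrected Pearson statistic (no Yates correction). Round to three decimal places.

Grand total N = 259.
Expected counts (row total × column total / N):
  Forest, Species A: 149×90/259 = 51.7761
  Forest, Species B: 149×169/259 = 97.2239
  Grassland, Species A: 110×90/259 = 38.2239
  Grassland, Species B: 110×169/259 = 71.7761
Contributions (O − E)²/E:
  (59 − 51.7761)²/51.7761 = 1.0079
  (90 − 97.2239)²/97.2239 = 0.5367
  (31 − 38.2239)²/38.2239 = 1.3652
  (79 − 71.7761)²/71.7761 = 0.7270
χ² = 1.0079 + 0.5367 + 1.3652 + 0.7270 = 3.637

3.637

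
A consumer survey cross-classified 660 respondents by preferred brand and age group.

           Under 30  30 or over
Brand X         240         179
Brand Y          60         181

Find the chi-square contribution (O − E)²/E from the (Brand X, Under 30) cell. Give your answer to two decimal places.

Row total (Brand X) = 419; column total (Under 30) = 300; N = 660.
Expected count E = 419 × 300 / 660 = 190.455.
Contribution = (O − E)²/E = (240 − 190.455)² / 190.455 = 12.89.

12.89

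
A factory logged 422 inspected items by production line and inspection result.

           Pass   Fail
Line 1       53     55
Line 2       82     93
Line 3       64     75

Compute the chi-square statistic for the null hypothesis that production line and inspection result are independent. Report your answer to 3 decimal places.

Row totals: 108, 175, 139. Column totals: 199, 223. Grand total N = 422.
Expected counts (row total × column total / N):
  Line 1, Pass: 108×199/422 = 50.9289
  Line 1, Fail: 108×223/422 = 57.0711
  Line 2, Pass: 175×199/422 = 82.5237
  Line 2, Fail: 175×223/422 = 92.4763
  Line 3, Pass: 139×199/422 = 65.5474
  Line 3, Fail: 139×223/422 = 73.4526
Contributions (O − E)²/E:
  (53 − 50.9289)²/50.9289 = 0.0842
  (55 − 57.0711)²/57.0711 = 0.0752
  (82 − 82.5237)²/82.5237 = 0.0033
  (93 − 92.4763)²/92.4763 = 0.0030
  (64 − 65.5474)²/65.5474 = 0.0365
  (75 − 73.4526)²/73.4526 = 0.0326
χ² = 0.0842 + 0.0752 + 0.0033 + 0.0030 + 0.0365 + 0.0326 = 0.235

0.235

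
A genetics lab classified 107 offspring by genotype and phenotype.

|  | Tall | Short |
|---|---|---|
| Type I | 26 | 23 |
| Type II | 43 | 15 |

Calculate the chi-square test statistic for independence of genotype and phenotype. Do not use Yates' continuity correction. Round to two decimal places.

Row totals: 49, 58. Column totals: 69, 38. Grand total N = 107.
Expected counts (row total × column total / N):
  Type I, Tall: 49×69/107 = 31.598
  Type I, Short: 49×38/107 = 17.402
  Type II, Tall: 58×69/107 = 37.402
  Type II, Short: 58×38/107 = 20.598
Contributions (O − E)²/E:
  (26 − 31.598)²/31.598 = 0.9918
  (23 − 17.402)²/17.402 = 1.8008
  (43 − 37.402)²/37.402 = 0.8379
  (15 − 20.598)²/20.598 = 1.5214
χ² = 0.9918 + 1.8008 + 0.8379 + 1.5214 = 5.15

5.15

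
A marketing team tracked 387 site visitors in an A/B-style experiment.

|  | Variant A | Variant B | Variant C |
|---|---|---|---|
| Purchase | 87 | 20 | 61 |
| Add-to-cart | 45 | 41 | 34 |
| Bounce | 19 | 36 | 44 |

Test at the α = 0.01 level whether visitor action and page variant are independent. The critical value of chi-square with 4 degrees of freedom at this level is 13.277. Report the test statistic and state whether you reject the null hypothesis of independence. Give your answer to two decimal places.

41.61; reject H₀

Row totals: 168, 120, 99. Column totals: 151, 97, 139. Grand total N = 387.
Expected counts (row total × column total / N):
  Purchase, Variant A: 168×151/387 = 65.550
  Purchase, Variant B: 168×97/387 = 42.109
  Purchase, Variant C: 168×139/387 = 60.341
  Add-to-cart, Variant A: 120×151/387 = 46.822
  Add-to-cart, Variant B: 120×97/387 = 30.078
  Add-to-cart, Variant C: 120×139/387 = 43.101
  Bounce, Variant A: 99×151/387 = 38.628
  Bounce, Variant B: 99×97/387 = 24.814
  Bounce, Variant C: 99×139/387 = 35.558
Contributions (O − E)²/E:
  (87 − 65.550)²/65.550 = 7.0191
  (20 − 42.109)²/42.109 = 11.6082
  (61 − 60.341)²/60.341 = 0.0072
  (45 − 46.822)²/46.822 = 0.0709
  (41 − 30.078)²/30.078 = 3.9660
  (34 − 43.101)²/43.101 = 1.9217
  (19 − 38.628)²/38.628 = 9.9736
  (36 − 24.814)²/24.814 = 5.0426
  (44 − 35.558)²/35.558 = 2.0043
χ² = 7.0191 + 11.6082 + 0.0072 + 0.0709 + 3.9660 + 1.9217 + 9.9736 + 5.0426 + 2.0043 = 41.61
df = (3−1)(3−1) = 4. Since 41.61 > 13.277, reject the null hypothesis of independence at α = 0.01.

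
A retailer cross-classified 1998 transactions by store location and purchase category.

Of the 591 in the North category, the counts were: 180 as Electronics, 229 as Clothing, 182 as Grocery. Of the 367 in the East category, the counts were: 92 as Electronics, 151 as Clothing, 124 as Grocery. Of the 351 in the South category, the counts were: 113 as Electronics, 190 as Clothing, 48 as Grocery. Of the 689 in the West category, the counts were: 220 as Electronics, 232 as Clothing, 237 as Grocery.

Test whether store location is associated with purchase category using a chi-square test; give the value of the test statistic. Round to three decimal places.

Row totals: 591, 367, 351, 689. Column totals: 605, 802, 591. Grand total N = 1998.
Expected counts (row total × column total / N):
  North, Electronics: 591×605/1998 = 178.9565
  North, Clothing: 591×802/1998 = 237.2282
  North, Grocery: 591×591/1998 = 174.8153
  East, Electronics: 367×605/1998 = 111.1286
  East, Clothing: 367×802/1998 = 147.3143
  East, Grocery: 367×591/1998 = 108.5571
  South, Electronics: 351×605/1998 = 106.2838
  South, Clothing: 351×802/1998 = 140.8919
  South, Grocery: 351×591/1998 = 103.8243
  West, Electronics: 689×605/1998 = 208.6311
  West, Clothing: 689×802/1998 = 276.5656
  West, Grocery: 689×591/1998 = 203.8033
Contributions (O − E)²/E:
  (180 − 178.9565)²/178.9565 = 0.0061
  (229 − 237.2282)²/237.2282 = 0.2854
  (182 − 174.8153)²/174.8153 = 0.2953
  (92 − 111.1286)²/111.1286 = 3.2926
  (151 − 147.3143)²/147.3143 = 0.0922
  (124 − 108.5571)²/108.5571 = 2.1968
  (113 − 106.2838)²/106.2838 = 0.4244
  (190 − 140.8919)²/140.8919 = 17.1167
  (48 − 103.8243)²/103.8243 = 30.0156
  (220 − 208.6311)²/208.6311 = 0.6195
  (232 − 276.5656)²/276.5656 = 7.1813
  (237 − 203.8033)²/203.8033 = 5.4073
χ² = 0.0061 + 0.2854 + 0.2953 + 3.2926 + 0.0922 + 2.1968 + 0.4244 + 17.1167 + 30.0156 + 0.6195 + 7.1813 + 5.4073 = 66.933

66.933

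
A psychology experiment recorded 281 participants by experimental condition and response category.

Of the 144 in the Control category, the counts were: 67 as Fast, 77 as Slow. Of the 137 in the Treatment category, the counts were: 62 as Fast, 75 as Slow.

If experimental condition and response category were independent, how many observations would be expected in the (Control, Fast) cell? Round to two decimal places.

Row total (Control) = 144; column total (Fast) = 129; grand total N = 281.
Expected count = (row total × column total) / N = 144 × 129 / 281 = 66.11.

66.11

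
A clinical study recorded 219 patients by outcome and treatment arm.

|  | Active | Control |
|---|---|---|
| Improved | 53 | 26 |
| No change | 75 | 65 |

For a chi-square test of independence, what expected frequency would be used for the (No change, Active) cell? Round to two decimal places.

Row total (No change) = 140; column total (Active) = 128; grand total N = 219.
Expected count = (row total × column total) / N = 140 × 128 / 219 = 81.83.

81.83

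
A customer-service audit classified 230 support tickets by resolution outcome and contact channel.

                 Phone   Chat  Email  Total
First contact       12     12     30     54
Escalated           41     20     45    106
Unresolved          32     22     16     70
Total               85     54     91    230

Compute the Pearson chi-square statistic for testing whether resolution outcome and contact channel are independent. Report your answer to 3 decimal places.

16.243

Grand total N = 230.
Expected counts (row total × column total / N):
  First contact, Phone: 54×85/230 = 19.9565
  First contact, Chat: 54×54/230 = 12.6783
  First contact, Email: 54×91/230 = 21.3652
  Escalated, Phone: 106×85/230 = 39.1739
  Escalated, Chat: 106×54/230 = 24.8870
  Escalated, Email: 106×91/230 = 41.9391
  Unresolved, Phone: 70×85/230 = 25.8696
  Unresolved, Chat: 70×54/230 = 16.4348
  Unresolved, Email: 70×91/230 = 27.6957
Contributions (O − E)²/E:
  (12 − 19.9565)²/19.9565 = 3.1722
  (12 − 12.6783)²/12.6783 = 0.0363
  (30 − 21.3652)²/21.3652 = 3.4898
  (41 − 39.1739)²/39.1739 = 0.0851
  (20 − 24.8870)²/24.8870 = 0.9596
  (45 − 41.9391)²/41.9391 = 0.2234
  (32 − 25.8696)²/25.8696 = 1.4527
  (22 − 16.4348)²/16.4348 = 1.8845
  (16 − 27.6957)²/27.6957 = 4.9390
χ² = 3.1722 + 0.0363 + 3.4898 + 0.0851 + 0.9596 + 0.2234 + 1.4527 + 1.8845 + 4.9390 = 16.243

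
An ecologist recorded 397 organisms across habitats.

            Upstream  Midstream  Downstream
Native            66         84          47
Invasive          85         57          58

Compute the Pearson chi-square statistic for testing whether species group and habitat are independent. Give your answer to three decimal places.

Row totals: 197, 200. Column totals: 151, 141, 105. Grand total N = 397.
Expected counts (row total × column total / N):
  Native, Upstream: 197×151/397 = 74.9295
  Native, Midstream: 197×141/397 = 69.9673
  Native, Downstream: 197×105/397 = 52.1033
  Invasive, Upstream: 200×151/397 = 76.0705
  Invasive, Midstream: 200×141/397 = 71.0327
  Invasive, Downstream: 200×105/397 = 52.8967
Contributions (O − E)²/E:
  (66 − 74.9295)²/74.9295 = 1.0641
  (84 − 69.9673)²/69.9673 = 2.8144
  (47 − 52.1033)²/52.1033 = 0.4998
  (85 − 76.0705)²/76.0705 = 1.0482
  (57 − 71.0327)²/71.0327 = 2.7722
  (58 − 52.8967)²/52.8967 = 0.4923
χ² = 1.0641 + 2.8144 + 0.4998 + 1.0482 + 2.7722 + 0.4923 = 8.691

8.691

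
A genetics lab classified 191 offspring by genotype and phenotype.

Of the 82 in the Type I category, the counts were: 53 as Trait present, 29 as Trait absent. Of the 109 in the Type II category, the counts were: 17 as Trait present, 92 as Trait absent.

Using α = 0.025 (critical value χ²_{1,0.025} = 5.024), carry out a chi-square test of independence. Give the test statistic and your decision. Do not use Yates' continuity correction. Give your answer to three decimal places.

48.468; reject H₀

Row totals: 82, 109. Column totals: 70, 121. Grand total N = 191.
Expected counts (row total × column total / N):
  Type I, Trait present: 82×70/191 = 30.05236
  Type I, Trait absent: 82×121/191 = 51.94764
  Type II, Trait present: 109×70/191 = 39.94764
  Type II, Trait absent: 109×121/191 = 69.05236
Contributions (O − E)²/E:
  (53 − 30.05236)²/30.05236 = 17.5226
  (29 − 51.94764)²/51.94764 = 10.1370
  (17 − 39.94764)²/39.94764 = 13.1821
  (92 − 69.05236)²/69.05236 = 7.6260
χ² = 17.5226 + 10.1370 + 13.1821 + 7.6260 = 48.468
df = (2−1)(2−1) = 1. Since 48.468 > 5.024, reject the null hypothesis of independence at α = 0.025.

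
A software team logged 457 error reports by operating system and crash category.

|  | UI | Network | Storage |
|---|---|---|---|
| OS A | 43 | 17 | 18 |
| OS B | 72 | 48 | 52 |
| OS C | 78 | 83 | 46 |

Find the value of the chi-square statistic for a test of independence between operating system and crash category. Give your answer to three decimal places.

14.232

Row totals: 78, 172, 207. Column totals: 193, 148, 116. Grand total N = 457.
Expected counts (row total × column total / N):
  OS A, UI: 78×193/457 = 32.9409
  OS A, Network: 78×148/457 = 25.2604
  OS A, Storage: 78×116/457 = 19.7987
  OS B, UI: 172×193/457 = 72.6389
  OS B, Network: 172×148/457 = 55.7024
  OS B, Storage: 172×116/457 = 43.6586
  OS C, UI: 207×193/457 = 87.4201
  OS C, Network: 207×148/457 = 67.0372
  OS C, Storage: 207×116/457 = 52.5427
Contributions (O − E)²/E:
  (43 − 32.9409)²/32.9409 = 3.0717
  (17 − 25.2604)²/25.2604 = 2.7012
  (18 − 19.7987)²/19.7987 = 0.1634
  (72 − 72.6389)²/72.6389 = 0.0056
  (48 − 55.7024)²/55.7024 = 1.0651
  (52 − 43.6586)²/43.6586 = 1.5937
  (78 − 87.4201)²/87.4201 = 1.0151
  (83 − 67.0372)²/67.0372 = 3.8010
  (46 − 52.5427)²/52.5427 = 0.8147
χ² = 3.0717 + 2.7012 + 0.1634 + 0.0056 + 1.0651 + 1.5937 + 1.0151 + 3.8010 + 0.8147 = 14.232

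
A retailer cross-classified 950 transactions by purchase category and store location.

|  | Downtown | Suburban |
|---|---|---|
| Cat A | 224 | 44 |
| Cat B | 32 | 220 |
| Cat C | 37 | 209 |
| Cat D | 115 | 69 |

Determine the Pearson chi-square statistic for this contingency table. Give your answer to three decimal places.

Row totals: 268, 252, 246, 184. Column totals: 408, 542. Grand total N = 950.
Expected counts (row total × column total / N):
  Cat A, Downtown: 268×408/950 = 115.0989
  Cat A, Suburban: 268×542/950 = 152.9011
  Cat B, Downtown: 252×408/950 = 108.2274
  Cat B, Suburban: 252×542/950 = 143.7726
  Cat C, Downtown: 246×408/950 = 105.6505
  Cat C, Suburban: 246×542/950 = 140.3495
  Cat D, Downtown: 184×408/950 = 79.0232
  Cat D, Suburban: 184×542/950 = 104.9768
Contributions (O − E)²/E:
  (224 − 115.0989)²/115.0989 = 103.0370
  (44 − 152.9011)²/152.9011 = 77.5629
  (32 − 108.2274)²/108.2274 = 53.6890
  (220 − 143.7726)²/143.7726 = 40.4153
  (37 − 105.6505)²/105.6505 = 44.6083
  (209 − 140.3495)²/140.3495 = 33.5797
  (115 − 79.0232)²/79.0232 = 16.3791
  (69 − 104.9768)²/104.9768 = 12.3297
χ² = 103.0370 + 77.5629 + 53.6890 + 40.4153 + 44.6083 + 33.5797 + 16.3791 + 12.3297 = 381.601

381.601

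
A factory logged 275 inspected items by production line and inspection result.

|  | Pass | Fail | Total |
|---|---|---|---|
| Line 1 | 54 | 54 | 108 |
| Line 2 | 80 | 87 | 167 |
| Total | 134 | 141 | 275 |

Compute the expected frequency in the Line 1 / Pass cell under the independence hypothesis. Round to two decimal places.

52.63

Row total (Line 1) = 108; column total (Pass) = 134; grand total N = 275.
Expected count = (row total × column total) / N = 108 × 134 / 275 = 52.63.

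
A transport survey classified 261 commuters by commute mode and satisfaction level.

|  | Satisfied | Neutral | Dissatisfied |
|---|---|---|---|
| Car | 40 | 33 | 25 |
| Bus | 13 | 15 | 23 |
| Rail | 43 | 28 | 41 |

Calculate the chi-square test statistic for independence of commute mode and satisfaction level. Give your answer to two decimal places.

7.77

Row totals: 98, 51, 112. Column totals: 96, 76, 89. Grand total N = 261.
Expected counts (row total × column total / N):
  Car, Satisfied: 98×96/261 = 36.046
  Car, Neutral: 98×76/261 = 28.536
  Car, Dissatisfied: 98×89/261 = 33.418
  Bus, Satisfied: 51×96/261 = 18.759
  Bus, Neutral: 51×76/261 = 14.851
  Bus, Dissatisfied: 51×89/261 = 17.391
  Rail, Satisfied: 112×96/261 = 41.195
  Rail, Neutral: 112×76/261 = 32.613
  Rail, Dissatisfied: 112×89/261 = 38.192
Contributions (O − E)²/E:
  (40 − 36.046)²/36.046 = 0.4337
  (33 − 28.536)²/28.536 = 0.6983
  (25 − 33.418)²/33.418 = 2.1205
  (13 − 18.759)²/18.759 = 1.7680
  (15 − 14.851)²/14.851 = 0.0015
  (23 − 17.391)²/17.391 = 1.8090
  (43 − 41.195)²/41.195 = 0.0791
  (28 − 32.613)²/32.613 = 0.6525
  (41 − 38.192)²/38.192 = 0.2065
χ² = 0.4337 + 0.6983 + 2.1205 + 1.7680 + 0.0015 + 1.8090 + 0.0791 + 0.6525 + 0.2065 = 7.77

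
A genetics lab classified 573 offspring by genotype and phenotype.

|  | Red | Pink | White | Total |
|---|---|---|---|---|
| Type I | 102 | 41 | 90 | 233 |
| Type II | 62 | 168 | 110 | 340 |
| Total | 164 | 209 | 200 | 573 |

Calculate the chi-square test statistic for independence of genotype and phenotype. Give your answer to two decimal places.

Grand total N = 573.
Expected counts (row total × column total / N):
  Type I, Red: 233×164/573 = 66.688
  Type I, Pink: 233×209/573 = 84.986
  Type I, White: 233×200/573 = 81.326
  Type II, Red: 340×164/573 = 97.312
  Type II, Pink: 340×209/573 = 124.014
  Type II, White: 340×200/573 = 118.674
Contributions (O − E)²/E:
  (102 − 66.688)²/66.688 = 18.6981
  (41 − 84.986)²/84.986 = 22.7657
  (90 − 81.326)²/81.326 = 0.9251
  (62 − 97.312)²/97.312 = 12.8138
  (168 − 124.014)²/124.014 = 15.6012
  (110 − 118.674)²/118.674 = 0.6340
χ² = 18.6981 + 22.7657 + 0.9251 + 12.8138 + 15.6012 + 0.6340 = 71.44

71.44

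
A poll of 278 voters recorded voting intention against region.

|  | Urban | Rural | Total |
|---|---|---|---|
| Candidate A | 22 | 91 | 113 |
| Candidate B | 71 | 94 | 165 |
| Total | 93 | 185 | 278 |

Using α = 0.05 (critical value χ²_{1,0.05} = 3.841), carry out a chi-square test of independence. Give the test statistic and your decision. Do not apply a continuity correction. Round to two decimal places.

Grand total N = 278.
Expected counts (row total × column total / N):
  Candidate A, Urban: 113×93/278 = 37.802
  Candidate A, Rural: 113×185/278 = 75.198
  Candidate B, Urban: 165×93/278 = 55.198
  Candidate B, Rural: 165×185/278 = 109.802
Contributions (O − E)²/E:
  (22 − 37.802)²/37.802 = 6.6056
  (91 − 75.198)²/75.198 = 3.3206
  (71 − 55.198)²/55.198 = 4.5238
  (94 − 109.802)²/109.802 = 2.2741
χ² = 6.6056 + 3.3206 + 4.5238 + 2.2741 = 16.72
df = (2−1)(2−1) = 1. Since 16.72 > 3.841, reject the null hypothesis of independence at α = 0.05.

16.72; reject H₀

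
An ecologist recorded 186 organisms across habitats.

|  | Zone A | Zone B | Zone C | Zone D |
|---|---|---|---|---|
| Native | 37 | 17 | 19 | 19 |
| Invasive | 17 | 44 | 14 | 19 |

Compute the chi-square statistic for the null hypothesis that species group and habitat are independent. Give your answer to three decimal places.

Row totals: 92, 94. Column totals: 54, 61, 33, 38. Grand total N = 186.
Expected counts (row total × column total / N):
  Native, Zone A: 92×54/186 = 26.70968
  Native, Zone B: 92×61/186 = 30.17204
  Native, Zone C: 92×33/186 = 16.32258
  Native, Zone D: 92×38/186 = 18.79570
  Invasive, Zone A: 94×54/186 = 27.29032
  Invasive, Zone B: 94×61/186 = 30.82796
  Invasive, Zone C: 94×33/186 = 16.67742
  Invasive, Zone D: 94×38/186 = 19.20430
Contributions (O − E)²/E:
  (37 − 26.70968)²/26.70968 = 3.9645
  (17 − 30.17204)²/30.17204 = 5.7504
  (19 − 16.32258)²/16.32258 = 0.4392
  (19 − 18.79570)²/18.79570 = 0.0022
  (17 − 27.29032)²/27.29032 = 3.8802
  (44 − 30.82796)²/30.82796 = 5.6281
  (14 − 16.67742)²/16.67742 = 0.4298
  (19 − 19.20430)²/19.20430 = 0.0022
χ² = 3.9645 + 5.7504 + 0.4392 + 0.0022 + 3.8802 + 5.6281 + 0.4298 + 0.0022 = 20.097

20.097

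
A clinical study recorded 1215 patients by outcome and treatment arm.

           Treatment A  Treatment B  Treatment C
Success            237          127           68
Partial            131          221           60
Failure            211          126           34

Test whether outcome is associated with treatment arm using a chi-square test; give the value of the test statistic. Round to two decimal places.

Row totals: 432, 412, 371. Column totals: 579, 474, 162. Grand total N = 1215.
Expected counts (row total × column total / N):
  Success, Treatment A: 432×579/1215 = 205.867
  Success, Treatment B: 432×474/1215 = 168.533
  Success, Treatment C: 432×162/1215 = 57.600
  Partial, Treatment A: 412×579/1215 = 196.336
  Partial, Treatment B: 412×474/1215 = 160.731
  Partial, Treatment C: 412×162/1215 = 54.933
  Failure, Treatment A: 371×579/1215 = 176.798
  Failure, Treatment B: 371×474/1215 = 144.736
  Failure, Treatment C: 371×162/1215 = 49.467
Contributions (O − E)²/E:
  (237 − 205.867)²/205.867 = 4.7082
  (127 − 168.533)²/168.533 = 10.2353
  (68 − 57.600)²/57.600 = 1.8778
  (131 − 196.336)²/196.336 = 21.7423
  (221 − 160.731)²/160.731 = 22.5990
  (60 − 54.933)²/54.933 = 0.4674
  (211 − 176.798)²/176.798 = 6.6165
  (126 − 144.736)²/144.736 = 2.4254
  (34 − 49.467)²/49.467 = 4.8361
χ² = 4.7082 + 10.2353 + 1.8778 + 21.7423 + 22.5990 + 0.4674 + 6.6165 + 2.4254 + 4.8361 = 75.51

75.51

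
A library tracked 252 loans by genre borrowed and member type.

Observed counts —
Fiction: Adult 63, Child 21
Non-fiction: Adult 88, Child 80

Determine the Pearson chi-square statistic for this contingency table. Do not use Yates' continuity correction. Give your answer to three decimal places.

11.930

Row totals: 84, 168. Column totals: 151, 101. Grand total N = 252.
Expected counts (row total × column total / N):
  Fiction, Adult: 84×151/252 = 50.3333
  Fiction, Child: 84×101/252 = 33.6667
  Non-fiction, Adult: 168×151/252 = 100.6667
  Non-fiction, Child: 168×101/252 = 67.3333
Contributions (O − E)²/E:
  (63 − 50.3333)²/50.3333 = 3.1877
  (21 − 33.6667)²/33.6667 = 4.7657
  (88 − 100.6667)²/100.6667 = 1.5938
  (80 − 67.3333)²/67.3333 = 2.3829
χ² = 3.1877 + 4.7657 + 1.5938 + 2.3829 = 11.930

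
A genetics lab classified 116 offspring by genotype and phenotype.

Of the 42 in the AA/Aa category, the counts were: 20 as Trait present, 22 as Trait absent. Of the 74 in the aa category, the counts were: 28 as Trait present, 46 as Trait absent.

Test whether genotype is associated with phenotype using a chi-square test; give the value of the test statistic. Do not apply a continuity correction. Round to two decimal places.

1.06

Row totals: 42, 74. Column totals: 48, 68. Grand total N = 116.
Expected counts (row total × column total / N):
  AA/Aa, Trait present: 42×48/116 = 17.379
  AA/Aa, Trait absent: 42×68/116 = 24.621
  aa, Trait present: 74×48/116 = 30.621
  aa, Trait absent: 74×68/116 = 43.379
Contributions (O − E)²/E:
  (20 − 17.379)²/17.379 = 0.3953
  (22 − 24.621)²/24.621 = 0.2790
  (28 − 30.621)²/30.621 = 0.2243
  (46 − 43.379)²/43.379 = 0.1584
χ² = 0.3953 + 0.2790 + 0.2243 + 0.1584 = 1.06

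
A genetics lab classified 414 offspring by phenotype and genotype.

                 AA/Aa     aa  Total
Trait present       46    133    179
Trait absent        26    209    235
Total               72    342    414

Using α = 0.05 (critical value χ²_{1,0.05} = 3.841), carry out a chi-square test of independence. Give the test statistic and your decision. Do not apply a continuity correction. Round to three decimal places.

Grand total N = 414.
Expected counts (row total × column total / N):
  Trait present, AA/Aa: 179×72/414 = 31.1304
  Trait present, aa: 179×342/414 = 147.8696
  Trait absent, AA/Aa: 235×72/414 = 40.8696
  Trait absent, aa: 235×342/414 = 194.1304
Contributions (O − E)²/E:
  (46 − 31.1304)²/31.1304 = 7.1025
  (133 − 147.8696)²/147.8696 = 1.4953
  (26 − 40.8696)²/40.8696 = 5.4100
  (209 − 194.1304)²/194.1304 = 1.1390
χ² = 7.1025 + 1.4953 + 5.4100 + 1.1390 = 15.147
df = (2−1)(2−1) = 1. Since 15.147 > 3.841, reject the null hypothesis of independence at α = 0.05.

15.147; reject H₀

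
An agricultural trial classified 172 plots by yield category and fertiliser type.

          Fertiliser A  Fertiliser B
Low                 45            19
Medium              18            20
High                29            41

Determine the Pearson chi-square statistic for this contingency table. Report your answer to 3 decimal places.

Row totals: 64, 38, 70. Column totals: 92, 80. Grand total N = 172.
Expected counts (row total × column total / N):
  Low, Fertiliser A: 64×92/172 = 34.2326
  Low, Fertiliser B: 64×80/172 = 29.7674
  Medium, Fertiliser A: 38×92/172 = 20.3256
  Medium, Fertiliser B: 38×80/172 = 17.6744
  High, Fertiliser A: 70×92/172 = 37.4419
  High, Fertiliser B: 70×80/172 = 32.5581
Contributions (O − E)²/E:
  (45 − 34.2326)²/34.2326 = 3.3867
  (19 − 29.7674)²/29.7674 = 3.8948
  (18 − 20.3256)²/20.3256 = 0.2661
  (20 − 17.6744)²/17.6744 = 0.3060
  (29 − 37.4419)²/37.4419 = 1.9034
  (41 − 32.5581)²/32.5581 = 2.1889
χ² = 3.3867 + 3.8948 + 0.2661 + 0.3060 + 1.9034 + 2.1889 = 11.946

11.946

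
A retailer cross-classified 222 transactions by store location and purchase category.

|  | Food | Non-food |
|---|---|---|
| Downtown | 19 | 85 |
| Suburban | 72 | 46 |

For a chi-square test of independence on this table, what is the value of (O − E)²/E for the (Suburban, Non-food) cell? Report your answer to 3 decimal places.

Row total (Suburban) = 118; column total (Non-food) = 131; N = 222.
Expected count E = 118 × 131 / 222 = 69.6306.
Contribution = (O − E)²/E = (46 − 69.6306)² / 69.6306 = 8.020.

8.020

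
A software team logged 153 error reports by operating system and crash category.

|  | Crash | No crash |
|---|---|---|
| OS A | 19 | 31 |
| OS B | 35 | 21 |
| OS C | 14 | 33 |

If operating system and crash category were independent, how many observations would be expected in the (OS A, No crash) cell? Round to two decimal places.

Row total (OS A) = 50; column total (No crash) = 85; grand total N = 153.
Expected count = (row total × column total) / N = 50 × 85 / 153 = 27.78.

27.78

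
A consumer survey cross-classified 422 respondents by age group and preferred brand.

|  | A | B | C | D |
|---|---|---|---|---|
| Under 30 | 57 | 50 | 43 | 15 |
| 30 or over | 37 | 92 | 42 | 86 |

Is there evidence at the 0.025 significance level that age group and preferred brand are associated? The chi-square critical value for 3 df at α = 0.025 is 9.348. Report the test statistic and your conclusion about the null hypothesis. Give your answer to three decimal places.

Row totals: 165, 257. Column totals: 94, 142, 85, 101. Grand total N = 422.
Expected counts (row total × column total / N):
  Under 30, A: 165×94/422 = 36.7536
  Under 30, B: 165×142/422 = 55.5213
  Under 30, C: 165×85/422 = 33.2346
  Under 30, D: 165×101/422 = 39.4905
  30 or over, A: 257×94/422 = 57.2464
  30 or over, B: 257×142/422 = 86.4787
  30 or over, C: 257×85/422 = 51.7654
  30 or over, D: 257×101/422 = 61.5095
Contributions (O − E)²/E:
  (57 − 36.7536)²/36.7536 = 11.1531
  (50 − 55.5213)²/55.5213 = 0.5491
  (43 − 33.2346)²/33.2346 = 2.8694
  (15 − 39.4905)²/39.4905 = 15.1881
  (37 − 57.2464)²/57.2464 = 7.1606
  (92 − 86.4787)²/86.4787 = 0.3525
  (42 − 51.7654)²/51.7654 = 1.8422
  (86 − 61.5095)²/61.5095 = 9.7511
χ² = 11.1531 + 0.5491 + 2.8694 + 15.1881 + 7.1606 + 0.3525 + 1.8422 + 9.7511 = 48.866
df = (2−1)(4−1) = 3. Since 48.866 > 9.348, reject the null hypothesis of independence at α = 0.025.

48.866; reject H₀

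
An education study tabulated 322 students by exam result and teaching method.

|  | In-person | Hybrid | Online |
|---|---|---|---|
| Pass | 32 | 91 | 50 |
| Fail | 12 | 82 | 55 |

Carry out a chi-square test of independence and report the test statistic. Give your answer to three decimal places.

8.053

Row totals: 173, 149. Column totals: 44, 173, 105. Grand total N = 322.
Expected counts (row total × column total / N):
  Pass, In-person: 173×44/322 = 23.6398
  Pass, Hybrid: 173×173/322 = 92.9472
  Pass, Online: 173×105/322 = 56.4130
  Fail, In-person: 149×44/322 = 20.3602
  Fail, Hybrid: 149×173/322 = 80.0528
  Fail, Online: 149×105/322 = 48.5870
Contributions (O − E)²/E:
  (32 − 23.6398)²/23.6398 = 2.9566
  (91 − 92.9472)²/92.9472 = 0.0408
  (50 − 56.4130)²/56.4130 = 0.7290
  (12 − 20.3602)²/20.3602 = 3.4328
  (82 − 80.0528)²/80.0528 = 0.0474
  (55 − 48.5870)²/48.5870 = 0.8465
χ² = 2.9566 + 0.0408 + 0.7290 + 3.4328 + 0.0474 + 0.8465 = 8.053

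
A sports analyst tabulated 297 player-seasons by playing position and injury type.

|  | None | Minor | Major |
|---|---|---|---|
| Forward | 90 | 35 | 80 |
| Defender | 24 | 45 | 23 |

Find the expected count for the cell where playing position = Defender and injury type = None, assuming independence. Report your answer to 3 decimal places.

Row total (Defender) = 92; column total (None) = 114; grand total N = 297.
Expected count = (row total × column total) / N = 92 × 114 / 297 = 35.313.

35.313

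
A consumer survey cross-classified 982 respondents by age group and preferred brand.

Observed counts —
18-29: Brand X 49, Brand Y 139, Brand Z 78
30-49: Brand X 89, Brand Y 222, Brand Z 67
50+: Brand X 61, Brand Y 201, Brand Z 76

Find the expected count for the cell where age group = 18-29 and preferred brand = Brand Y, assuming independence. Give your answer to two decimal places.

Row total (18-29) = 266; column total (Brand Y) = 562; grand total N = 982.
Expected count = (row total × column total) / N = 266 × 562 / 982 = 152.23.

152.23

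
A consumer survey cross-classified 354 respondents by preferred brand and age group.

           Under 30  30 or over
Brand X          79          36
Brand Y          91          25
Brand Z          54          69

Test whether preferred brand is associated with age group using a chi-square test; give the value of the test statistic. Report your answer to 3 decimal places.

32.812

Row totals: 115, 116, 123. Column totals: 224, 130. Grand total N = 354.
Expected counts (row total × column total / N):
  Brand X, Under 30: 115×224/354 = 72.7684
  Brand X, 30 or over: 115×130/354 = 42.2316
  Brand Y, Under 30: 116×224/354 = 73.4011
  Brand Y, 30 or over: 116×130/354 = 42.5989
  Brand Z, Under 30: 123×224/354 = 77.8305
  Brand Z, 30 or over: 123×130/354 = 45.1695
Contributions (O − E)²/E:
  (79 − 72.7684)²/72.7684 = 0.5336
  (36 − 42.2316)²/42.2316 = 0.9195
  (91 − 73.4011)²/73.4011 = 4.2196
  (25 − 42.5989)²/42.5989 = 7.2706
  (54 − 77.8305)²/77.8305 = 7.2965
  (69 − 45.1695)²/45.1695 = 12.5725
χ² = 0.5336 + 0.9195 + 4.2196 + 7.2706 + 7.2965 + 12.5725 = 32.812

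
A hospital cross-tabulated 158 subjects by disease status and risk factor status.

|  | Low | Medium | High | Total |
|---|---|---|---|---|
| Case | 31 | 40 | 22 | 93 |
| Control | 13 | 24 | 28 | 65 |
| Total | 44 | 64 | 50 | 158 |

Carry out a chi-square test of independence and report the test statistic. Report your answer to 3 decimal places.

7.353

Grand total N = 158.
Expected counts (row total × column total / N):
  Case, Low: 93×44/158 = 25.8987
  Case, Medium: 93×64/158 = 37.6709
  Case, High: 93×50/158 = 29.4304
  Control, Low: 65×44/158 = 18.1013
  Control, Medium: 65×64/158 = 26.3291
  Control, High: 65×50/158 = 20.5696
Contributions (O − E)²/E:
  (31 − 25.8987)²/25.8987 = 1.0048
  (40 − 37.6709)²/37.6709 = 0.1440
  (22 − 29.4304)²/29.4304 = 1.8760
  (13 − 18.1013)²/18.1013 = 1.4376
  (24 − 26.3291)²/26.3291 = 0.2060
  (28 − 20.5696)²/20.5696 = 2.6841
χ² = 1.0048 + 0.1440 + 1.8760 + 1.4376 + 0.2060 + 2.6841 = 7.353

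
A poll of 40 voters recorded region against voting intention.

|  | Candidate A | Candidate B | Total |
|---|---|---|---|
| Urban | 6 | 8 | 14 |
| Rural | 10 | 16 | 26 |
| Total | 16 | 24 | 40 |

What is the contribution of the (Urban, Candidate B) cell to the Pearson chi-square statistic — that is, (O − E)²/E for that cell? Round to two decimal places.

0.02

Row total (Urban) = 14; column total (Candidate B) = 24; N = 40.
Expected count E = 14 × 24 / 40 = 8.400.
Contribution = (O − E)²/E = (8 − 8.400)² / 8.400 = 0.02.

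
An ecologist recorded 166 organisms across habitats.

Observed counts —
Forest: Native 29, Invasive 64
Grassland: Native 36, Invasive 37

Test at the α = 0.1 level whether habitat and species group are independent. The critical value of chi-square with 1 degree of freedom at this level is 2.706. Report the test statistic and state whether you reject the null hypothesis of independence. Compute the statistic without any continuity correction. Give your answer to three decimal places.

Row totals: 93, 73. Column totals: 65, 101. Grand total N = 166.
Expected counts (row total × column total / N):
  Forest, Native: 93×65/166 = 36.4157
  Forest, Invasive: 93×101/166 = 56.5843
  Grassland, Native: 73×65/166 = 28.5843
  Grassland, Invasive: 73×101/166 = 44.4157
Contributions (O − E)²/E:
  (29 − 36.4157)²/36.4157 = 1.5101
  (64 − 56.5843)²/56.5843 = 0.9719
  (36 − 28.5843)²/28.5843 = 1.9239
  (37 − 44.4157)²/44.4157 = 1.2381
χ² = 1.5101 + 0.9719 + 1.9239 + 1.2381 = 5.644
df = (2−1)(2−1) = 1. Since 5.644 > 2.706, reject the null hypothesis of independence at α = 0.1.

5.644; reject H₀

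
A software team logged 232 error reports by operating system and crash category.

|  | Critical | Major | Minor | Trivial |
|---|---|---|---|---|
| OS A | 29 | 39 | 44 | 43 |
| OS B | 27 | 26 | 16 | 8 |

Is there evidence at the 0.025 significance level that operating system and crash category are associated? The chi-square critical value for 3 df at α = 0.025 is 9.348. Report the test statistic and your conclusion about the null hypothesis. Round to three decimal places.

Row totals: 155, 77. Column totals: 56, 65, 60, 51. Grand total N = 232.
Expected counts (row total × column total / N):
  OS A, Critical: 155×56/232 = 37.4138
  OS A, Major: 155×65/232 = 43.4267
  OS A, Minor: 155×60/232 = 40.0862
  OS A, Trivial: 155×51/232 = 34.0733
  OS B, Critical: 77×56/232 = 18.5862
  OS B, Major: 77×65/232 = 21.5733
  OS B, Minor: 77×60/232 = 19.9138
  OS B, Trivial: 77×51/232 = 16.9267
Contributions (O − E)²/E:
  (29 − 37.4138)²/37.4138 = 1.8921
  (39 − 43.4267)²/43.4267 = 0.4512
  (44 − 40.0862)²/40.0862 = 0.3821
  (43 − 34.0733)²/34.0733 = 2.3387
  (27 − 18.5862)²/18.5862 = 3.8088
  (26 − 21.5733)²/21.5733 = 0.9083
  (16 − 19.9138)²/19.9138 = 0.7692
  (8 − 16.9267)²/16.9267 = 4.7077
χ² = 1.8921 + 0.4512 + 0.3821 + 2.3387 + 3.8088 + 0.9083 + 0.7692 + 4.7077 = 15.258
df = (2−1)(4−1) = 3. Since 15.258 > 9.348, reject the null hypothesis of independence at α = 0.025.

15.258; reject H₀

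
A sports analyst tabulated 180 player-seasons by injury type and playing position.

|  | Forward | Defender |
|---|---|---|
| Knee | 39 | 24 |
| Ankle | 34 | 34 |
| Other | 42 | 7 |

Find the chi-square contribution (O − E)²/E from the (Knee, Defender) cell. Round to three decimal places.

0.069

Row total (Knee) = 63; column total (Defender) = 65; N = 180.
Expected count E = 63 × 65 / 180 = 22.7500.
Contribution = (O − E)²/E = (24 − 22.7500)² / 22.7500 = 0.069.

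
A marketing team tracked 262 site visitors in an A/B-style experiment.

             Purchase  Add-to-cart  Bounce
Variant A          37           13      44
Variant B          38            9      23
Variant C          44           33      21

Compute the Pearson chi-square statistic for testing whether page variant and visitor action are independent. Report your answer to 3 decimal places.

23.205

Row totals: 94, 70, 98. Column totals: 119, 55, 88. Grand total N = 262.
Expected counts (row total × column total / N):
  Variant A, Purchase: 94×119/262 = 42.6947
  Variant A, Add-to-cart: 94×55/262 = 19.7328
  Variant A, Bounce: 94×88/262 = 31.5725
  Variant B, Purchase: 70×119/262 = 31.7939
  Variant B, Add-to-cart: 70×55/262 = 14.6947
  Variant B, Bounce: 70×88/262 = 23.5115
  Variant C, Purchase: 98×119/262 = 44.5115
  Variant C, Add-to-cart: 98×55/262 = 20.5725
  Variant C, Bounce: 98×88/262 = 32.9160
Contributions (O − E)²/E:
  (37 − 42.6947)²/42.6947 = 0.7596
  (13 − 19.7328)²/19.7328 = 2.2972
  (44 − 31.5725)²/31.5725 = 4.8917
  (38 − 31.7939)²/31.7939 = 1.2114
  (9 − 14.6947)²/14.6947 = 2.2069
  (23 − 23.5115)²/23.5115 = 0.0111
  (44 − 44.5115)²/44.5115 = 0.0059
  (33 − 20.5725)²/20.5725 = 7.5072
  (21 − 32.9160)²/32.9160 = 4.3137
χ² = 0.7596 + 2.2972 + 4.8917 + 1.2114 + 2.2069 + 0.0111 + 0.0059 + 7.5072 + 4.3137 = 23.205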